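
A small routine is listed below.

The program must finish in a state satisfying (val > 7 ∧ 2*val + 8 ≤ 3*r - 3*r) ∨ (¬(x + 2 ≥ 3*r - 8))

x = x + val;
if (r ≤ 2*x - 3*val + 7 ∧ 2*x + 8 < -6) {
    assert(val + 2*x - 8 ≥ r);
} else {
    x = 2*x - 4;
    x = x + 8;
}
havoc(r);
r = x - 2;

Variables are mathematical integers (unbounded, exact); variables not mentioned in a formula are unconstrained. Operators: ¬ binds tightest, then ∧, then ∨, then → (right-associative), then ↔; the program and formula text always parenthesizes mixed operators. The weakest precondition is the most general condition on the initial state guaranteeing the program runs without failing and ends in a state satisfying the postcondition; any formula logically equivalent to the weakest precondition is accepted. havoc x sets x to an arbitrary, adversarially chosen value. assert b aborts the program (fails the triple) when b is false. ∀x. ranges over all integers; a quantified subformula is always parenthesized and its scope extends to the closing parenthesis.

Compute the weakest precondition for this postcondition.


Working backward. After the program, the postcondition (val > 7 ∧ 2*val + 8 ≤ 3*r - 3*r) ∨ (¬(x + 2 ≥ 3*r - 8)) must hold; in canonical form it is (val > 7 ∧ 2*val ≤ -8) ∨ (¬(x ≥ 3*r - 10)).
Before r := x - 2: (val > 7 ∧ 2*val ≤ -8) ∨ (¬(2*x ≤ 16))
Before havoc r: (val > 7 ∧ 2*val ≤ -8) ∨ (¬(2*x ≤ 16))
Then branch requires val + 2*x ≥ r + 8 ∧ ((val > 7 ∧ 2*val ≤ -8) ∨ (¬(2*x ≤ 16))); else branch requires (val > 7 ∧ 2*val ≤ -8) ∨ (¬(4*x ≤ 8)).
Before the if: ((r + 3*val ≤ 2*x + 7 ∧ 2*x < -14) → (val + 2*x ≥ r + 8 ∧ ((val > 7 ∧ 2*val ≤ -8) ∨ (¬(2*x ≤ 16))))) ∧ ((¬(r + 3*val ≤ 2*x + 7 ∧ 2*x < -14)) → ((val > 7 ∧ 2*val ≤ -8) ∨ (¬(4*x ≤ 8))))
Before x := x + val: ((r + val ≤ 2*x + 7 ∧ 2*val + 2*x < -14) → (3*val + 2*x ≥ r + 8 ∧ ((val > 7 ∧ 2*val ≤ -8) ∨ (¬(2*val + 2*x ≤ 16))))) ∧ ((¬(r + val ≤ 2*x + 7 ∧ 2*val + 2*x < -14)) → ((val > 7 ∧ 2*val ≤ -8) ∨ (¬(4*val + 4*x ≤ 8))))
Answer: WP = ((r + val ≤ 2*x + 7 ∧ 2*val + 2*x < -14) → (3*val + 2*x ≥ r + 8 ∧ ((val > 7 ∧ 2*val ≤ -8) ∨ (¬(2*val + 2*x ≤ 16))))) ∧ ((¬(r + val ≤ 2*x + 7 ∧ 2*val + 2*x < -14)) → ((val > 7 ∧ 2*val ≤ -8) ∨ (¬(4*val + 4*x ≤ 8))))


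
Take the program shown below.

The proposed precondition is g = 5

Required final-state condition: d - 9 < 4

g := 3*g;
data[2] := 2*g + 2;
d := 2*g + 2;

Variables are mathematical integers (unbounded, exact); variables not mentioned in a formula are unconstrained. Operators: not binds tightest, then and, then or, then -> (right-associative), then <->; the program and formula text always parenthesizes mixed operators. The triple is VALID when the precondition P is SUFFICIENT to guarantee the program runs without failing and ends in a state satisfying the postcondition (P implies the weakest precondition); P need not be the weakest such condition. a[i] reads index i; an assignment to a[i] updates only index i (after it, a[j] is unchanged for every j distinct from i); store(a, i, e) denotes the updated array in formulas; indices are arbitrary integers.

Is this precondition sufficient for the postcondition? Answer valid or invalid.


Working backward. After the program, the postcondition d - 9 < 4 must hold; in canonical form it is d < 13.
Before d := 2*g + 2: 2*g < 11
Before data[2] := 2*g + 2: 2*g < 11
Before g := 3*g: 6*g < 11
The weakest precondition is 6*g < 11.
Check whether g = 5 implies it.
Countermodel: at the initial state g = 5, the precondition holds but the weakest precondition fails.
Answer: invalid


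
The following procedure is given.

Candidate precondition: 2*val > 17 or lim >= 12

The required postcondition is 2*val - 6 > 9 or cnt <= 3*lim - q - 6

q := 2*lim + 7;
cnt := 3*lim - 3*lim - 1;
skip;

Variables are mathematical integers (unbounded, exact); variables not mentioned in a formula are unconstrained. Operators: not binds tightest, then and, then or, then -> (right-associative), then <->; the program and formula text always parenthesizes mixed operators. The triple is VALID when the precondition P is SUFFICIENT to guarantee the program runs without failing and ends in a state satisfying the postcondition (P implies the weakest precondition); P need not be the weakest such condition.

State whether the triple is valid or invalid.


Working backward. After the program, the postcondition 2*val - 6 > 9 or cnt <= 3*lim - q - 6 must hold; in canonical form it is 2*val > 15 or cnt + q <= 3*lim - 6.
Before skip: 2*val > 15 or cnt + q <= 3*lim - 6
Before cnt := 3*lim - 3*lim - 1: 2*val > 15 or q <= 3*lim - 5
Before q := 2*lim + 7: 2*val > 15 or lim >= 12
The weakest precondition is 2*val > 15 or lim >= 12.
Check whether 2*val > 17 or lim >= 12 implies it.
Every state satisfying the precondition satisfies the weakest precondition: the implication holds.
Answer: valid


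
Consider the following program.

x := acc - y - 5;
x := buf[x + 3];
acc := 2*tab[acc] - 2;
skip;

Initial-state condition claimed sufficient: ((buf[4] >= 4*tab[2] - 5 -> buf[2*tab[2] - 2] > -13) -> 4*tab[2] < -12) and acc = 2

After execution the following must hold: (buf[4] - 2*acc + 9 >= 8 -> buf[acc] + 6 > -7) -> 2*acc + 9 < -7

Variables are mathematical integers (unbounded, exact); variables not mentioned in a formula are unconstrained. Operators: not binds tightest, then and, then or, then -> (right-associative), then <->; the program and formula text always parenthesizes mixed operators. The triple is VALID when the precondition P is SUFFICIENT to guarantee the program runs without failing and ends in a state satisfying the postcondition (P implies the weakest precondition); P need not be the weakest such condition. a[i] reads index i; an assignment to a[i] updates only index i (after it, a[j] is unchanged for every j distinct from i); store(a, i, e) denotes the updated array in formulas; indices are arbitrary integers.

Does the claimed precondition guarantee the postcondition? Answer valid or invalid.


Working backward. After the program, the postcondition (buf[4] - 2*acc + 9 >= 8 -> buf[acc] + 6 > -7) -> 2*acc + 9 < -7 must hold; in canonical form it is (buf[4] >= 2*acc - 1 -> buf[acc] > -13) -> 2*acc < -16.
Before skip: (buf[4] >= 2*acc - 1 -> buf[acc] > -13) -> 2*acc < -16
Before acc := 2*tab[acc] - 2: (buf[4] >= 4*tab[acc] - 5 -> buf[2*tab[acc] - 2] > -13) -> 4*tab[acc] < -12
Before x := buf[x + 3]: (buf[4] >= 4*tab[acc] - 5 -> buf[2*tab[acc] - 2] > -13) -> 4*tab[acc] < -12
Before x := acc - y - 5: (buf[4] >= 4*tab[acc] - 5 -> buf[2*tab[acc] - 2] > -13) -> 4*tab[acc] < -12
The weakest precondition is (buf[4] >= 4*tab[acc] - 5 -> buf[2*tab[acc] - 2] > -13) -> 4*tab[acc] < -12.
Check whether ((buf[4] >= 4*tab[2] - 5 -> buf[2*tab[2] - 2] > -13) -> 4*tab[2] < -12) and acc = 2 implies it.
Every state satisfying the precondition satisfies the weakest precondition: the implication holds.
Answer: valid


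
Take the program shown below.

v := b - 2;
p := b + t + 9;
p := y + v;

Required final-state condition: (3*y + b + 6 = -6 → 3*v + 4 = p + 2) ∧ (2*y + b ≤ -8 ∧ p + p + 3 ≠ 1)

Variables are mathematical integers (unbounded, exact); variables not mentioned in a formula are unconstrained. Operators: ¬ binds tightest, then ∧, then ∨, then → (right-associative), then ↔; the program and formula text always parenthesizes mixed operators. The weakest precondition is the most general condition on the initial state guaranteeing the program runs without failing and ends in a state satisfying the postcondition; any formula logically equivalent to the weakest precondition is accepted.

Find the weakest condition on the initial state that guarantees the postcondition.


Working backward. After the program, the postcondition (3*y + b + 6 = -6 → 3*v + 4 = p + 2) ∧ (2*y + b ≤ -8 ∧ p + p + 3 ≠ 1) must hold; in canonical form it is (b + 3*y = -12 → 3*v = p - 2) ∧ b + 2*y ≤ -8 ∧ 2*p ≠ -2.
Before p := y + v: (b + 3*y = -12 → 2*v = y - 2) ∧ b + 2*y ≤ -8 ∧ 2*v + 2*y ≠ -2
Before p := b + t + 9: (b + 3*y = -12 → 2*v = y - 2) ∧ b + 2*y ≤ -8 ∧ 2*v + 2*y ≠ -2
Before v := b - 2: (b + 3*y = -12 → 2*b = y + 2) ∧ b + 2*y ≤ -8 ∧ 2*b + 2*y ≠ 2
Answer: WP = (b + 3*y = -12 → 2*b = y + 2) ∧ b + 2*y ≤ -8 ∧ 2*b + 2*y ≠ 2


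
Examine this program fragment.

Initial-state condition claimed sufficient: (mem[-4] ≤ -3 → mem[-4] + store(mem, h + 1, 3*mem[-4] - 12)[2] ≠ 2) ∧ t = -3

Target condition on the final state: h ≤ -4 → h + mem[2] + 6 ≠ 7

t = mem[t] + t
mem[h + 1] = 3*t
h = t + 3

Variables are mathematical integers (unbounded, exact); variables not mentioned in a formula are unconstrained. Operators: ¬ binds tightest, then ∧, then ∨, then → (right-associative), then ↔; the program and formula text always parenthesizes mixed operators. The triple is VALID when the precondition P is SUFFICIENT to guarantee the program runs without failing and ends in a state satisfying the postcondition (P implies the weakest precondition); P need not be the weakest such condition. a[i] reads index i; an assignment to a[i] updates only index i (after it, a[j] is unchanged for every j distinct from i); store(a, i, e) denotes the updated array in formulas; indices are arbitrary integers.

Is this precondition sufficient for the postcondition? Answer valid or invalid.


Working backward. After the program, the postcondition h ≤ -4 → h + mem[2] + 6 ≠ 7 must hold; in canonical form it is h ≤ -4 → mem[2] + h ≠ 1.
Before h := t + 3: t ≤ -7 → mem[2] + t ≠ -2
Before mem[h + 1] := 3*t: t ≤ -7 → store(mem, h + 1, 3*t)[2] + t ≠ -2
Before t := mem[t] + t: mem[t] + t ≤ -7 → mem[t] + store(mem, h + 1, 3*mem[t] + 3*t)[2] + t ≠ -2
The weakest precondition is mem[t] + t ≤ -7 → mem[t] + store(mem, h + 1, 3*mem[t] + 3*t)[2] + t ≠ -2.
Check whether (mem[-4] ≤ -3 → mem[-4] + store(mem, h + 1, 3*mem[-4] - 12)[2] ≠ 2) ∧ t = -3 implies it.
Countermodel: at the initial state h = 3, mem = {[-4] = -25166, [-3] = -4822, [2] = 4823, [4] = 3, elsewhere 3}, t = -3, the precondition holds but the weakest precondition fails.
Answer: invalid


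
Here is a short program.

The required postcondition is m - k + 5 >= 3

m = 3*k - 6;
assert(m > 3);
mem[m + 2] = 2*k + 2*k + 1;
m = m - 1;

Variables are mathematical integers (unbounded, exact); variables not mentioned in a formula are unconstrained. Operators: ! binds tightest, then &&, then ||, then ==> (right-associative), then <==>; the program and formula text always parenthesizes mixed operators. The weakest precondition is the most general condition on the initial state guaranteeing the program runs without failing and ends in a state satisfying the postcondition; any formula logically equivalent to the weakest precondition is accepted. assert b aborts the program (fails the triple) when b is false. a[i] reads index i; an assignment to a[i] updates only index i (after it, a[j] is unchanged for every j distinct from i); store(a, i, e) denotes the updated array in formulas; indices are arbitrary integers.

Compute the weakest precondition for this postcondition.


Working backward. After the program, the postcondition m - k + 5 >= 3 must hold; in canonical form it is m >= k - 2.
Before m := m - 1: m >= k - 1
Before mem[m + 2] := 2*k + 2*k + 1: m >= k - 1
Before assert m > 3: m > 3 && m >= k - 1
Before m := 3*k - 6: 3*k > 9 && 2*k >= 5
Answer: WP = 3*k > 9 && 2*k >= 5


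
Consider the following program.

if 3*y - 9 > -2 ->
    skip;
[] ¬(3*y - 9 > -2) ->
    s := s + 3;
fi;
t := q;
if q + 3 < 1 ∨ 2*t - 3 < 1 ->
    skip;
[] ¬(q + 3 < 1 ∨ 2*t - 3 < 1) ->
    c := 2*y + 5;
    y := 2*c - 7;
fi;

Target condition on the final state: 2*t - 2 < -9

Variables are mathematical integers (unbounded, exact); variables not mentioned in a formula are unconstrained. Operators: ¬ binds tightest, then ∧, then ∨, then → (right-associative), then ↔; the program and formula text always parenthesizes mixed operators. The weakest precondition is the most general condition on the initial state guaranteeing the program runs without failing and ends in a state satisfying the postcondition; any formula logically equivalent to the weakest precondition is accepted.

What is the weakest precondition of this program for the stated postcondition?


Working backward. After the program, the postcondition 2*t - 2 < -9 must hold; in canonical form it is 2*t < -7.
Then branch requires 2*t < -7; else branch requires 2*t < -7.
Before the if: ((q < -2 ∨ 2*t < 4) → 2*t < -7) ∧ ((¬(q < -2 ∨ 2*t < 4)) → 2*t < -7)
Before t := q: ((q < -2 ∨ 2*q < 4) → 2*q < -7) ∧ ((¬(q < -2 ∨ 2*q < 4)) → 2*q < -7)
Then branch requires ((q < -2 ∨ 2*q < 4) → 2*q < -7) ∧ ((¬(q < -2 ∨ 2*q < 4)) → 2*q < -7); else branch requires ((q < -2 ∨ 2*q < 4) → 2*q < -7) ∧ ((¬(q < -2 ∨ 2*q < 4)) → 2*q < -7).
Before the if: (3*y > 7 → (((q < -2 ∨ 2*q < 4) → 2*q < -7) ∧ ((¬(q < -2 ∨ 2*q < 4)) → 2*q < -7))) ∧ ((¬(3*y > 7)) → (((q < -2 ∨ 2*q < 4) → 2*q < -7) ∧ ((¬(q < -2 ∨ 2*q < 4)) → 2*q < -7)))
Answer: WP = (3*y > 7 → (((q < -2 ∨ 2*q < 4) → 2*q < -7) ∧ ((¬(q < -2 ∨ 2*q < 4)) → 2*q < -7))) ∧ ((¬(3*y > 7)) → (((q < -2 ∨ 2*q < 4) → 2*q < -7) ∧ ((¬(q < -2 ∨ 2*q < 4)) → 2*q < -7)))


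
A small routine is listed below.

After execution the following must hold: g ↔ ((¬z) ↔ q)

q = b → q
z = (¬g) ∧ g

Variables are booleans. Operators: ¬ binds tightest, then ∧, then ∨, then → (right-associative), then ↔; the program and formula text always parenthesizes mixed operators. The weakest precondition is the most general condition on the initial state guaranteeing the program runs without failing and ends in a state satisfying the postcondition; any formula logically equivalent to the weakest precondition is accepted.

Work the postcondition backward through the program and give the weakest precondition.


Working backward. After the program, g ↔ ((¬z) ↔ q) must hold.
Before z := (¬g) ∧ g: g ↔ q
Before q := b → q: g ↔ (b → q)
Answer: WP = g ↔ (b → q)


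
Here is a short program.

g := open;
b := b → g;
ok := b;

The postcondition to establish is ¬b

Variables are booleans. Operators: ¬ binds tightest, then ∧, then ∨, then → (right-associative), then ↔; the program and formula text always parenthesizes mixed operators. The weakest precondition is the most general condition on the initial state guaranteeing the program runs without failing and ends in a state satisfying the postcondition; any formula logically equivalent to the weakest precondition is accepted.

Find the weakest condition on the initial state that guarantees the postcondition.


Working backward. After the program, ¬b must hold.
Before ok := b: ¬b
Before b := b → g: ¬(b → g)
Before g := open: ¬(b → open)
Answer: WP = ¬(b → open)


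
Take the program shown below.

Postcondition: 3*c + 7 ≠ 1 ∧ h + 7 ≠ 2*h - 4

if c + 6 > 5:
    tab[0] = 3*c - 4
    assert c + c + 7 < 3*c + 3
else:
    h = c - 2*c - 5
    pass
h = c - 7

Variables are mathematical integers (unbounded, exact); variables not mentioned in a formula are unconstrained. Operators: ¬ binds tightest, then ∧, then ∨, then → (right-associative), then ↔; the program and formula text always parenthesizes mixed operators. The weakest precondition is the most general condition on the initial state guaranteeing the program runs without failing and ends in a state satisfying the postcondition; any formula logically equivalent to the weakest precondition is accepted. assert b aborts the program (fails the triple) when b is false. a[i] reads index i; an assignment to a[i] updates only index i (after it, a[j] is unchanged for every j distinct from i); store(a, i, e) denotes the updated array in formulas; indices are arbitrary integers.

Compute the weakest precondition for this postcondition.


Working backward. After the program, the postcondition 3*c + 7 ≠ 1 ∧ h + 7 ≠ 2*h - 4 must hold; in canonical form it is 3*c ≠ -6 ∧ h ≠ 11.
Before h := c - 7: 3*c ≠ -6 ∧ c ≠ 18
Then branch requires c > 4 ∧ 3*c ≠ -6 ∧ c ≠ 18; else branch requires 3*c ≠ -6 ∧ c ≠ 18.
Before the if: (c > -1 → (c > 4 ∧ 3*c ≠ -6 ∧ c ≠ 18)) ∧ ((¬(c > -1)) → (3*c ≠ -6 ∧ c ≠ 18))
Answer: WP = (c > -1 → (c > 4 ∧ 3*c ≠ -6 ∧ c ≠ 18)) ∧ ((¬(c > -1)) → (3*c ≠ -6 ∧ c ≠ 18))


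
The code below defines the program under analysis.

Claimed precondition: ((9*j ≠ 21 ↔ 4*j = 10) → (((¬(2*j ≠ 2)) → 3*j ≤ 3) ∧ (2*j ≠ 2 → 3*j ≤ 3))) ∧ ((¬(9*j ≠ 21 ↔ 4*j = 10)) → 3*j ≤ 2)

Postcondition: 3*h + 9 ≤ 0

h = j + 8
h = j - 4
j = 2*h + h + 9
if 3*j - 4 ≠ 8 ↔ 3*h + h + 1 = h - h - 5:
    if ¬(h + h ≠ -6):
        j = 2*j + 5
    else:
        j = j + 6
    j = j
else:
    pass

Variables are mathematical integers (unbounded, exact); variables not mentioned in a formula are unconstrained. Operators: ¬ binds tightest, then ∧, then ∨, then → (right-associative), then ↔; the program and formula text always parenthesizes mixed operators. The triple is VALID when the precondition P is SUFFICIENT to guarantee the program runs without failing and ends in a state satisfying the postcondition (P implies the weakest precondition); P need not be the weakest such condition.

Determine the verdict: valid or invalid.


Working backward. After the program, the postcondition 3*h + 9 ≤ 0 must hold; in canonical form it is 3*h ≤ -9.
Then branch requires ((¬(2*h ≠ -6)) → 3*h ≤ -9) ∧ (2*h ≠ -6 → 3*h ≤ -9); else branch requires 3*h ≤ -9.
Before the if: ((3*j ≠ 12 ↔ 4*h = -6) → (((¬(2*h ≠ -6)) → 3*h ≤ -9) ∧ (2*h ≠ -6 → 3*h ≤ -9))) ∧ ((¬(3*j ≠ 12 ↔ 4*h = -6)) → 3*h ≤ -9)
Before j := 2*h + h + 9: ((9*h ≠ -15 ↔ 4*h = -6) → (((¬(2*h ≠ -6)) → 3*h ≤ -9) ∧ (2*h ≠ -6 → 3*h ≤ -9))) ∧ ((¬(9*h ≠ -15 ↔ 4*h = -6)) → 3*h ≤ -9)
Before h := j - 4: ((9*j ≠ 21 ↔ 4*j = 10) → (((¬(2*j ≠ 2)) → 3*j ≤ 3) ∧ (2*j ≠ 2 → 3*j ≤ 3))) ∧ ((¬(9*j ≠ 21 ↔ 4*j = 10)) → 3*j ≤ 3)
Before h := j + 8: ((9*j ≠ 21 ↔ 4*j = 10) → (((¬(2*j ≠ 2)) → 3*j ≤ 3) ∧ (2*j ≠ 2 → 3*j ≤ 3))) ∧ ((¬(9*j ≠ 21 ↔ 4*j = 10)) → 3*j ≤ 3)
The weakest precondition is ((9*j ≠ 21 ↔ 4*j = 10) → (((¬(2*j ≠ 2)) → 3*j ≤ 3) ∧ (2*j ≠ 2 → 3*j ≤ 3))) ∧ ((¬(9*j ≠ 21 ↔ 4*j = 10)) → 3*j ≤ 3).
Check whether ((9*j ≠ 21 ↔ 4*j = 10) → (((¬(2*j ≠ 2)) → 3*j ≤ 3) ∧ (2*j ≠ 2 → 3*j ≤ 3))) ∧ ((¬(9*j ≠ 21 ↔ 4*j = 10)) → 3*j ≤ 2) implies it.
Every state satisfying the precondition satisfies the weakest precondition: the implication holds.
Answer: valid


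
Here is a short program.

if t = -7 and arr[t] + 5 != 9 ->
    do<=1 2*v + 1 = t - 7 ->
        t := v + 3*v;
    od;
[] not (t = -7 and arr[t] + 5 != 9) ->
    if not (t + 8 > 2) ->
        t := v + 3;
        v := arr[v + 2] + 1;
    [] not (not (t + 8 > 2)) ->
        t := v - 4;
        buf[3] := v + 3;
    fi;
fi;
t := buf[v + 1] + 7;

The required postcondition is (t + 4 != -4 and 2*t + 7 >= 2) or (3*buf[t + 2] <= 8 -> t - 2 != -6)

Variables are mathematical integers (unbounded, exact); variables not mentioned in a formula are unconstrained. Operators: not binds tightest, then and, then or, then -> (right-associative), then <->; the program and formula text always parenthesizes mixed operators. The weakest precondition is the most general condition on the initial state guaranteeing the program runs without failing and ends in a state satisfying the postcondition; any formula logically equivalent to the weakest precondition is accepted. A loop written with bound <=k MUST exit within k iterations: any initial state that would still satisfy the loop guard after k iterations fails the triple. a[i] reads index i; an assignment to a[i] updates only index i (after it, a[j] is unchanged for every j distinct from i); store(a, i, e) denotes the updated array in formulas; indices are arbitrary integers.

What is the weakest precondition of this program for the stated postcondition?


Working backward. After the program, the postcondition (t + 4 != -4 and 2*t + 7 >= 2) or (3*buf[t + 2] <= 8 -> t - 2 != -6) must hold; in canonical form it is (t != -8 and 2*t >= -5) or (3*buf[t + 2] <= 8 -> t != -4).
Before t := buf[v + 1] + 7: (buf[v + 1] != -15 and 2*buf[v + 1] >= -19) or (3*buf[buf[v + 1] + 9] <= 8 -> buf[v + 1] != -11)
Then branch requires (2*v = t - 8 -> ((not (2*v = 8)) and ((buf[v + 1] != -15 and 2*buf[v + 1] >= -19) or (3*buf[buf[v + 1] + 9] <= 8 -> buf[v + 1] != -11)))) and ((not (2*v = t - 8)) -> ((buf[v + 1] != -15 and 2*buf[v + 1] >= -19) or (3*buf[buf[v + 1] + 9] <= 8 -> buf[v + 1] != -11))); else branch requires ((not (t > -6)) -> ((buf[arr[v + 2] + 2] != -15 and 2*buf[arr[v + 2] + 2] >= -19) or (3*buf[buf[arr[v + 2] + 2] + 9] <= 8 -> buf[arr[v + 2] + 2] != -11))) and (t > -6 -> ((store(buf, 3, v + 3)[v + 1] != -15 and 2*store(buf, 3, v + 3)[v + 1] >= -19) or (3*store(buf, 3, v + 3)[store(buf, 3, v + 3)[v + 1] + 9] <= 8 -> store(buf, 3, v + 3)[v + 1] != -11))).
Before the if: ((t = -7 and arr[t] != 4) -> ((2*v = t - 8 -> ((not (2*v = 8)) and ((buf[v + 1] != -15 and 2*buf[v + 1] >= -19) or (3*buf[buf[v + 1] + 9] <= 8 -> buf[v + 1] != -11)))) and ((not (2*v = t - 8)) -> ((buf[v + 1] != -15 and 2*buf[v + 1] >= -19) or (3*buf[buf[v + 1] + 9] <= 8 -> buf[v + 1] != -11))))) and ((not (t = -7 and arr[t] != 4)) -> (((not (t > -6)) -> ((buf[arr[v + 2] + 2] != -15 and 2*buf[arr[v + 2] + 2] >= -19) or (3*buf[buf[arr[v + 2] + 2] + 9] <= 8 -> buf[arr[v + 2] + 2] != -11))) and (t > -6 -> ((store(buf, 3, v + 3)[v + 1] != -15 and 2*store(buf, 3, v + 3)[v + 1] >= -19) or (3*store(buf, 3, v + 3)[store(buf, 3, v + 3)[v + 1] + 9] <= 8 -> store(buf, 3, v + 3)[v + 1] != -11)))))
Answer: WP = ((t = -7 and arr[t] != 4) -> ((2*v = t - 8 -> ((not (2*v = 8)) and ((buf[v + 1] != -15 and 2*buf[v + 1] >= -19) or (3*buf[buf[v + 1] + 9] <= 8 -> buf[v + 1] != -11)))) and ((not (2*v = t - 8)) -> ((buf[v + 1] != -15 and 2*buf[v + 1] >= -19) or (3*buf[buf[v + 1] + 9] <= 8 -> buf[v + 1] != -11))))) and ((not (t = -7 and arr[t] != 4)) -> (((not (t > -6)) -> ((buf[arr[v + 2] + 2] != -15 and 2*buf[arr[v + 2] + 2] >= -19) or (3*buf[buf[arr[v + 2] + 2] + 9] <= 8 -> buf[arr[v + 2] + 2] != -11))) and (t > -6 -> ((store(buf, 3, v + 3)[v + 1] != -15 and 2*store(buf, 3, v + 3)[v + 1] >= -19) or (3*store(buf, 3, v + 3)[store(buf, 3, v + 3)[v + 1] + 9] <= 8 -> store(buf, 3, v + 3)[v + 1] != -11)))))


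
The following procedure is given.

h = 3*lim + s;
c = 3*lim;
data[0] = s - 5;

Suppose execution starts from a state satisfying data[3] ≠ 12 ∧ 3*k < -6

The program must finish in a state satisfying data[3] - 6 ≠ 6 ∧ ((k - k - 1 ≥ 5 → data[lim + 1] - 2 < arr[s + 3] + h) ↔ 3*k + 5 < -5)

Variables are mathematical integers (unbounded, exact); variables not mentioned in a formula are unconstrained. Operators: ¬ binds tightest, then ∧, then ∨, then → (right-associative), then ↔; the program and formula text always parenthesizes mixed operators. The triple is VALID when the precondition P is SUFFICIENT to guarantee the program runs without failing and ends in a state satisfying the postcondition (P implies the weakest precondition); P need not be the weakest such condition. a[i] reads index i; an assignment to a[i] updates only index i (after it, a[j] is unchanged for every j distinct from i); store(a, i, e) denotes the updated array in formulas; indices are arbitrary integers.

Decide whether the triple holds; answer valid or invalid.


Working backward. After the program, the postcondition data[3] - 6 ≠ 6 ∧ ((k - k - 1 ≥ 5 → data[lim + 1] - 2 < arr[s + 3] + h) ↔ 3*k + 5 < -5) must hold; in canonical form it is data[3] ≠ 12 ∧ 3*k < -10.
Before data[0] := s - 5: data[3] ≠ 12 ∧ 3*k < -10
Before c := 3*lim: data[3] ≠ 12 ∧ 3*k < -10
Before h := 3*lim + s: data[3] ≠ 12 ∧ 3*k < -10
The weakest precondition is data[3] ≠ 12 ∧ 3*k < -10.
Check whether data[3] ≠ 12 ∧ 3*k < -6 implies it.
Countermodel: at the initial state data = {[3] = 13, elsewhere 13}, k = -3, the precondition holds but the weakest precondition fails.
Answer: invalid


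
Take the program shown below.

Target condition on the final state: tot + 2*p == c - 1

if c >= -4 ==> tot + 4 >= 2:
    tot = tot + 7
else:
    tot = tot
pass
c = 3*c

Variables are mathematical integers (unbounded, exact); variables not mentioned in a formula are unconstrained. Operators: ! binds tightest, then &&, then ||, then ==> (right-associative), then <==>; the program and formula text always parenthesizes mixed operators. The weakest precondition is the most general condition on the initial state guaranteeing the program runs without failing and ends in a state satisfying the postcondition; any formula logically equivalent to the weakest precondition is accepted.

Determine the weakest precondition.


Working backward. After the program, the postcondition tot + 2*p == c - 1 must hold; in canonical form it is 2*p + tot == c - 1.
Before c := 3*c: 2*p + tot == 3*c - 1
Before skip: 2*p + tot == 3*c - 1
Then branch requires 2*p + tot == 3*c - 8; else branch requires 2*p + tot == 3*c - 1.
Before the if: ((c >= -4 ==> tot >= -2) ==> 2*p + tot == 3*c - 8) && ((!(c >= -4 ==> tot >= -2)) ==> 2*p + tot == 3*c - 1)
Answer: WP = ((c >= -4 ==> tot >= -2) ==> 2*p + tot == 3*c - 8) && ((!(c >= -4 ==> tot >= -2)) ==> 2*p + tot == 3*c - 1)


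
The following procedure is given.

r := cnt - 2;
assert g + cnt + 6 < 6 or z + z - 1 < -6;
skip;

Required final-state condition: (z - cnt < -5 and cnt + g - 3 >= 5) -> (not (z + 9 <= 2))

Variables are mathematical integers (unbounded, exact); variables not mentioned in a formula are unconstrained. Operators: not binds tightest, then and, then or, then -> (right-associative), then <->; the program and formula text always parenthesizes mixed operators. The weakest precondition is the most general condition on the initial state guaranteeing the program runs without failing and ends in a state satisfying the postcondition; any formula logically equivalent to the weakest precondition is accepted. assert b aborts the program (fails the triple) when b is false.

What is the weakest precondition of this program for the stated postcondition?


Working backward. After the program, the postcondition (z - cnt < -5 and cnt + g - 3 >= 5) -> (not (z + 9 <= 2)) must hold; in canonical form it is (z < cnt - 5 and cnt + g >= 8) -> (not (z <= -7)).
Before skip: (z < cnt - 5 and cnt + g >= 8) -> (not (z <= -7))
Before assert g + cnt + 6 < 6 or z + z - 1 < -6: (cnt + g < 0 or 2*z < -5) and ((z < cnt - 5 and cnt + g >= 8) -> (not (z <= -7)))
Before r := cnt - 2: (cnt + g < 0 or 2*z < -5) and ((z < cnt - 5 and cnt + g >= 8) -> (not (z <= -7)))
Answer: WP = (cnt + g < 0 or 2*z < -5) and ((z < cnt - 5 and cnt + g >= 8) -> (not (z <= -7)))


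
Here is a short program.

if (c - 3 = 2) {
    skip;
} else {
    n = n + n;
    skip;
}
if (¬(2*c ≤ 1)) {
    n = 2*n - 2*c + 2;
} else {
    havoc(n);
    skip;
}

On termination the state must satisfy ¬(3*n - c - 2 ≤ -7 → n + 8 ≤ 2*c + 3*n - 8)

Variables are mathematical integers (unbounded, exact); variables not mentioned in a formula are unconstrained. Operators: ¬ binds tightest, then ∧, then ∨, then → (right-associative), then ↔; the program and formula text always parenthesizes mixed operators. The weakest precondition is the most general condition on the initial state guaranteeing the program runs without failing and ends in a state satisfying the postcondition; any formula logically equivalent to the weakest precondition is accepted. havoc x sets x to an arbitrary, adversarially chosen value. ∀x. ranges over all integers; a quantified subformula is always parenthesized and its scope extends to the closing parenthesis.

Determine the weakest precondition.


Working backward. After the program, the postcondition ¬(3*n - c - 2 ≤ -7 → n + 8 ≤ 2*c + 3*n - 8) must hold; in canonical form it is ¬(3*n ≤ c - 5 → 2*c + 2*n ≥ 16).
Then branch requires ¬(6*n ≤ 7*c - 11 → 4*n ≥ 2*c + 12); else branch requires ∀n_1. (¬(3*n_1 ≤ c - 5 → 2*c + 2*n_1 ≥ 16)).
Before the if: ((¬(2*c ≤ 1)) → (¬(6*n ≤ 7*c - 11 → 4*n ≥ 2*c + 12))) ∧ (2*c ≤ 1 → (∀n_1. (¬(3*n_1 ≤ c - 5 → 2*c + 2*n_1 ≥ 16))))
Then branch requires ((¬(2*c ≤ 1)) → (¬(6*n ≤ 7*c - 11 → 4*n ≥ 2*c + 12))) ∧ (2*c ≤ 1 → (∀n_1. (¬(3*n_1 ≤ c - 5 → 2*c + 2*n_1 ≥ 16)))); else branch requires ((¬(2*c ≤ 1)) → (¬(12*n ≤ 7*c - 11 → 8*n ≥ 2*c + 12))) ∧ (2*c ≤ 1 → (∀n_1. (¬(3*n_1 ≤ c - 5 → 2*c + 2*n_1 ≥ 16)))).
Before the if: (c = 5 → (((¬(2*c ≤ 1)) → (¬(6*n ≤ 7*c - 11 → 4*n ≥ 2*c + 12))) ∧ (2*c ≤ 1 → (∀n_1. (¬(3*n_1 ≤ c - 5 → 2*c + 2*n_1 ≥ 16)))))) ∧ ((¬(c = 5)) → (((¬(2*c ≤ 1)) → (¬(12*n ≤ 7*c - 11 → 8*n ≥ 2*c + 12))) ∧ (2*c ≤ 1 → (∀n_1. (¬(3*n_1 ≤ c - 5 → 2*c + 2*n_1 ≥ 16))))))
Answer: WP = (c = 5 → (((¬(2*c ≤ 1)) → (¬(6*n ≤ 7*c - 11 → 4*n ≥ 2*c + 12))) ∧ (2*c ≤ 1 → (∀n_1. (¬(3*n_1 ≤ c - 5 → 2*c + 2*n_1 ≥ 16)))))) ∧ ((¬(c = 5)) → (((¬(2*c ≤ 1)) → (¬(12*n ≤ 7*c - 11 → 8*n ≥ 2*c + 12))) ∧ (2*c ≤ 1 → (∀n_1. (¬(3*n_1 ≤ c - 5 → 2*c + 2*n_1 ≥ 16))))))


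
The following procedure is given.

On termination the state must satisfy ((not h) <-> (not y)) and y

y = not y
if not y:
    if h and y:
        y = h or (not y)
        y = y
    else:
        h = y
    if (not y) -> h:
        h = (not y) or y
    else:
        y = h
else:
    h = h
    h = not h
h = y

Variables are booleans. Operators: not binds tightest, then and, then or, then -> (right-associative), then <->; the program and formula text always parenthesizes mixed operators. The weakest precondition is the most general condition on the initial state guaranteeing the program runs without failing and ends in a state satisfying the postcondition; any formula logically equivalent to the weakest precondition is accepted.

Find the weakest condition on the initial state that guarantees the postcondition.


Working backward. After the program, ((not h) <-> (not y)) and y must hold.
Before h := y: y
Then branch requires ((h and y) -> ((((not (h or (not y))) -> h) -> (h or (not y))) and ((not ((not (h or (not y))) -> h)) -> h))) and ((not (h and y)) -> ((((not y) -> y) -> y) and ((not ((not y) -> y)) -> y))); else branch requires y.
Before the if: (not y) -> (((h and y) -> ((((not (h or (not y))) -> h) -> (h or (not y))) and ((not ((not (h or (not y))) -> h)) -> h))) and ((not (h and y)) -> ((((not y) -> y) -> y) and ((not ((not y) -> y)) -> y))))
Before y := not y: y -> (((h and (not y)) -> ((((not (h or y)) -> h) -> (h or y)) and ((not ((not (h or y)) -> h)) -> h))) and ((not (h and (not y))) -> (((y -> (not y)) -> (not y)) and ((not (y -> (not y))) -> (not y)))))
Answer: WP = y -> (((h and (not y)) -> ((((not (h or y)) -> h) -> (h or y)) and ((not ((not (h or y)) -> h)) -> h))) and ((not (h and (not y))) -> (((y -> (not y)) -> (not y)) and ((not (y -> (not y))) -> (not y)))))


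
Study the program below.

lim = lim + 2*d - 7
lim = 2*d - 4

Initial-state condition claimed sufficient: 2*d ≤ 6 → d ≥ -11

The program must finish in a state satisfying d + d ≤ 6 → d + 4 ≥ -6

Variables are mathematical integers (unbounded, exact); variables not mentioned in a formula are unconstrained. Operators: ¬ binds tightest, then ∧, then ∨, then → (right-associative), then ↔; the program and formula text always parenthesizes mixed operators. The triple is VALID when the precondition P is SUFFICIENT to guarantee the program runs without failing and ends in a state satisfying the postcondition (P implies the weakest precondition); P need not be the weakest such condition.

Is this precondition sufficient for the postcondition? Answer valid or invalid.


Working backward. After the program, the postcondition d + d ≤ 6 → d + 4 ≥ -6 must hold; in canonical form it is 2*d ≤ 6 → d ≥ -10.
Before lim := 2*d - 4: 2*d ≤ 6 → d ≥ -10
Before lim := lim + 2*d - 7: 2*d ≤ 6 → d ≥ -10
The weakest precondition is 2*d ≤ 6 → d ≥ -10.
Check whether 2*d ≤ 6 → d ≥ -11 implies it.
Countermodel: at the initial state d = -11, the precondition holds but the weakest precondition fails.
Answer: invalid


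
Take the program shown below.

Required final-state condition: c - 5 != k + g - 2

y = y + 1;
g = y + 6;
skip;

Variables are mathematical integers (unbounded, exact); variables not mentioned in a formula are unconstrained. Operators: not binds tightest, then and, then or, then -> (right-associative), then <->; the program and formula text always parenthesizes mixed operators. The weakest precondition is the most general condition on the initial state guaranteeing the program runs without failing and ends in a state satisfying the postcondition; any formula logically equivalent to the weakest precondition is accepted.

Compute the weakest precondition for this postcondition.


Working backward. After the program, the postcondition c - 5 != k + g - 2 must hold; in canonical form it is c != g + k + 3.
Before skip: c != g + k + 3
Before g := y + 6: c != k + y + 9
Before y := y + 1: c != k + y + 10
Answer: WP = c != k + y + 10


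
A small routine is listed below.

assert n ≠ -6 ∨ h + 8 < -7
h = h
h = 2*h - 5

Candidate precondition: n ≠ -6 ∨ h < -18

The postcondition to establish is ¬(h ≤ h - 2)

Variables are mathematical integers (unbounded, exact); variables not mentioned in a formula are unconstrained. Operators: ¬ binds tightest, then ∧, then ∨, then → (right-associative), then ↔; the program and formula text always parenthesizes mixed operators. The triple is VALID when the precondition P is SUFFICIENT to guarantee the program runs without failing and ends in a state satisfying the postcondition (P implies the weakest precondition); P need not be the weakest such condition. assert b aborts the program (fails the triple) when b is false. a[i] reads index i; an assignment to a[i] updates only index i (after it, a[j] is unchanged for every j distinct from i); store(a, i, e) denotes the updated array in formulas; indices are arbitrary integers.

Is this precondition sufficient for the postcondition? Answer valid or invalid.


Working backward. After the program, the postcondition ¬(h ≤ h - 2) must hold; in canonical form it is true.
Before h := 2*h - 5: true
Before h := h: true
Before assert n ≠ -6 ∨ h + 8 < -7: n ≠ -6 ∨ h < -15
The weakest precondition is n ≠ -6 ∨ h < -15.
Check whether n ≠ -6 ∨ h < -18 implies it.
Every state satisfying the precondition satisfies the weakest precondition: the implication holds.
Answer: valid


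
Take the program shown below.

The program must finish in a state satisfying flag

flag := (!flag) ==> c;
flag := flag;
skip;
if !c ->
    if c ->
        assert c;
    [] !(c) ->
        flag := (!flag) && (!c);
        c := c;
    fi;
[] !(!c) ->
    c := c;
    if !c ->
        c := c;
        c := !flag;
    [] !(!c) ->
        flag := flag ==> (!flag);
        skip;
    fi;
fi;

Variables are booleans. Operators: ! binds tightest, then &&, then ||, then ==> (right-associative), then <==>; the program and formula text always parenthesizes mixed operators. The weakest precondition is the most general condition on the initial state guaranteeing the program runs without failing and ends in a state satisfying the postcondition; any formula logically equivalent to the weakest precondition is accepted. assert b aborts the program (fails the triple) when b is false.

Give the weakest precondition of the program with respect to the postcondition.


Working backward. After the program, flag must hold.
Then branch requires (c ==> (c && flag)) && ((!c) ==> ((!flag) && (!c))); else branch requires ((!c) ==> flag) && (c ==> (flag ==> (!flag))).
Before the if: ((!c) ==> ((c ==> (c && flag)) && ((!c) ==> ((!flag) && (!c))))) && (c ==> (((!c) ==> flag) && (c ==> (flag ==> (!flag)))))
Before skip: ((!c) ==> ((c ==> (c && flag)) && ((!c) ==> ((!flag) && (!c))))) && (c ==> (((!c) ==> flag) && (c ==> (flag ==> (!flag)))))
Before flag := flag: ((!c) ==> ((c ==> (c && flag)) && ((!c) ==> ((!flag) && (!c))))) && (c ==> (((!c) ==> flag) && (c ==> (flag ==> (!flag)))))
Before flag := (!flag) ==> c: ((!c) ==> ((c ==> (c && ((!flag) ==> c))) && ((!c) ==> ((!((!flag) ==> c)) && (!c))))) && (c ==> (((!c) ==> ((!flag) ==> c)) && (c ==> (((!flag) ==> c) ==> (!((!flag) ==> c))))))
Answer: WP = ((!c) ==> ((c ==> (c && ((!flag) ==> c))) && ((!c) ==> ((!((!flag) ==> c)) && (!c))))) && (c ==> (((!c) ==> ((!flag) ==> c)) && (c ==> (((!flag) ==> c) ==> (!((!flag) ==> c))))))


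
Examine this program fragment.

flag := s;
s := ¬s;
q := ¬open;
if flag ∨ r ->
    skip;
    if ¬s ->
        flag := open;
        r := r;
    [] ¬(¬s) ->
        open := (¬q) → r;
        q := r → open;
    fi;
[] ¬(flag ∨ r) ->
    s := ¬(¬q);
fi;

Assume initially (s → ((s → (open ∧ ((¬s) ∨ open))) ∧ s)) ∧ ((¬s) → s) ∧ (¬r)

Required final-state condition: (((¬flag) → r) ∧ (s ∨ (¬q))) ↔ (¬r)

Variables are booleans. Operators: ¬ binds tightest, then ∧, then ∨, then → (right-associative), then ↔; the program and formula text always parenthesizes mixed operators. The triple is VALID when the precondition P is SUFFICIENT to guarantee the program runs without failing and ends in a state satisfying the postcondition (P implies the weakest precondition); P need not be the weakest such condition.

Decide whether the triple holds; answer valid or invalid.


Working backward. After the program, (((¬flag) → r) ∧ (s ∨ (¬q))) ↔ (¬r) must hold.
Then branch requires ((¬s) → ((((¬open) → r) ∧ (s ∨ (¬q))) ↔ (¬r))) ∧ (s → ((((¬flag) → r) ∧ (s ∨ (¬(r → ((¬q) → r))))) ↔ (¬r))); else branch requires ((¬flag) → r) ↔ (¬r).
Before the if: ((flag ∨ r) → (((¬s) → ((((¬open) → r) ∧ (s ∨ (¬q))) ↔ (¬r))) ∧ (s → ((((¬flag) → r) ∧ (s ∨ (¬(r → ((¬q) → r))))) ↔ (¬r))))) ∧ ((¬(flag ∨ r)) → (((¬flag) → r) ↔ (¬r)))
Before q := ¬open: ((flag ∨ r) → (((¬s) → ((((¬open) → r) ∧ (s ∨ open)) ↔ (¬r))) ∧ (s → ((((¬flag) → r) ∧ (s ∨ (¬(r → (open → r))))) ↔ (¬r))))) ∧ ((¬(flag ∨ r)) → (((¬flag) → r) ↔ (¬r)))
Before s := ¬s: ((flag ∨ r) → ((s → ((((¬open) → r) ∧ ((¬s) ∨ open)) ↔ (¬r))) ∧ ((¬s) → ((((¬flag) → r) ∧ ((¬s) ∨ (¬(r → (open → r))))) ↔ (¬r))))) ∧ ((¬(flag ∨ r)) → (((¬flag) → r) ↔ (¬r)))
Before flag := s: ((s ∨ r) → ((s → ((((¬open) → r) ∧ ((¬s) ∨ open)) ↔ (¬r))) ∧ ((¬s) → ((((¬s) → r) ∧ ((¬s) ∨ (¬(r → (open → r))))) ↔ (¬r))))) ∧ ((¬(s ∨ r)) → (((¬s) → r) ↔ (¬r)))
The weakest precondition is ((s ∨ r) → ((s → ((((¬open) → r) ∧ ((¬s) ∨ open)) ↔ (¬r))) ∧ ((¬s) → ((((¬s) → r) ∧ ((¬s) ∨ (¬(r → (open → r))))) ↔ (¬r))))) ∧ ((¬(s ∨ r)) → (((¬s) → r) ↔ (¬r))).
Check whether (s → ((s → (open ∧ ((¬s) ∨ open))) ∧ s)) ∧ ((¬s) → s) ∧ (¬r) implies it.
Every state satisfying the precondition satisfies the weakest precondition: the implication holds.
Answer: valid


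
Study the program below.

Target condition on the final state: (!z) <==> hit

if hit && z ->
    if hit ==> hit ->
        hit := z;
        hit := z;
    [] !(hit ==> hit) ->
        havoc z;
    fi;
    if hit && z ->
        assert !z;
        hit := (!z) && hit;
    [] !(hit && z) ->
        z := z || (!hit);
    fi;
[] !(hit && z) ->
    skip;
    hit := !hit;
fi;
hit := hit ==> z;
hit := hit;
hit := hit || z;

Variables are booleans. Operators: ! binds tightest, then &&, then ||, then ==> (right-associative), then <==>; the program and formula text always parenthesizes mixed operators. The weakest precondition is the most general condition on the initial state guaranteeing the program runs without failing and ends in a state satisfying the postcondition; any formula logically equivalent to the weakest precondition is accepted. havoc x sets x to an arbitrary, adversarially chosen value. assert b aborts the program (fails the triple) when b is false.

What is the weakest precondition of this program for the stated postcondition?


Working backward. After the program, (!z) <==> hit must hold.
Before hit := hit || z: (!z) <==> (hit || z)
Before hit := hit: (!z) <==> (hit || z)
Before hit := hit ==> z: (!z) <==> ((hit ==> z) || z)
Then branch requires (z ==> (!z)) && z; else branch requires (!z) <==> (((!hit) ==> z) || z).
Before the if: ((hit && z) ==> ((z ==> (!z)) && z)) && ((!(hit && z)) ==> ((!z) <==> (((!hit) ==> z) || z)))
Answer: WP = ((hit && z) ==> ((z ==> (!z)) && z)) && ((!(hit && z)) ==> ((!z) <==> (((!hit) ==> z) || z)))
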